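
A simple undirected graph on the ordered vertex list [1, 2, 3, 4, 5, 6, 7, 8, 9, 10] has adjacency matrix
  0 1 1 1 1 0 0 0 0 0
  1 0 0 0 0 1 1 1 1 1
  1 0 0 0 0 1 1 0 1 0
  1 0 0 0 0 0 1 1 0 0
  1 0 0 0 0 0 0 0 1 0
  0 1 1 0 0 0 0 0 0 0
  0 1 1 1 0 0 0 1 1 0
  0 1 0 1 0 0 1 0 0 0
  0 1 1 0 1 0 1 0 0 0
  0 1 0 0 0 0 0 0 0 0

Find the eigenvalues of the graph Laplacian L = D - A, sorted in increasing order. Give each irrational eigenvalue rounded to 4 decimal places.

[0, 0.9064, 1.5619, 1.6183, 3.1572, 3.3769, 4.4307, 5.1480, 6.0678, 7.7329]

With the vertex order [1, 2, 3, 4, 5, 6, 7, 8, 9, 10], the degrees are [4, 6, 4, 3, 2, 2, 5, 3, 4, 1], giving D = diag(4, 6, 4, 3, 2, 2, 5, 3, 4, 1) and L = D - A. Since every row of L sums to 0, the all-ones vector is in the kernel and 0 is an eigenvalue. The single zero eigenvalue shows the graph is connected. By the matrix-tree theorem the graph has (1/10) * product of the nonzero eigenvalues = 2614 spanning trees. The eigenvalues sum to 34, which equals trace(L) = 2|E|.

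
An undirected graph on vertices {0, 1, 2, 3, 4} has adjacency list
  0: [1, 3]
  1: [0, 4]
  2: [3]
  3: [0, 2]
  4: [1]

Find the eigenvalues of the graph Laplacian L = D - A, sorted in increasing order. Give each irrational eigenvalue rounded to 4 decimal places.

[0, 0.3820, 1.3820, 2.6180, 3.6180]

Reading degrees in the order [0, 1, 2, 3, 4] gives [2, 2, 1, 2, 1]; set D = diag(2, 2, 1, 2, 1) and form L = D - A. Diagonalising L (or applying a numerical eigensolver to the 5x5 matrix) gives the spectrum above. The single zero eigenvalue shows the graph is connected. The eigenvalues sum to 8, which equals trace(L) = 2|E|.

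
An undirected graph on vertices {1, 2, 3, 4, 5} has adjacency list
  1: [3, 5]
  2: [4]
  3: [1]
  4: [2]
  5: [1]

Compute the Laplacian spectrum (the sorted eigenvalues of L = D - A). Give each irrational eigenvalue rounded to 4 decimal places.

Each diagonal entry of L is the vertex degree and each off-diagonal entry is -1 where an edge is present, 0 otherwise; in the order [1, 2, 3, 4, 5] the diagonal is [2, 1, 1, 1, 1]. L is symmetric positive semidefinite, so every eigenvalue is real and nonnegative. The 2 zero eigenvalues correspond to the 2 connected components. There are 2 zeros in the spectrum, matching the 2 components.

[0, 0, 1, 2, 3]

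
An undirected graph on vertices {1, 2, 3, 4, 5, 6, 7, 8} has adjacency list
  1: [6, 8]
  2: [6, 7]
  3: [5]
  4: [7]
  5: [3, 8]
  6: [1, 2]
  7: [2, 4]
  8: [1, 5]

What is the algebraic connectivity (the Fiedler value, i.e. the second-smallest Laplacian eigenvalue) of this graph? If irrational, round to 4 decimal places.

With the vertex order [1, 2, 3, 4, 5, 6, 7, 8], the degrees are [2, 2, 1, 1, 2, 2, 2, 2], giving D = diag(2, 2, 1, 1, 2, 2, 2, 2) and L = D - A. Computing the eigenvalues of L and sorting gives [0, 0.1522, 0.5858, 1.2346, 2, 2.7654, 3.4142, 3.8478]. The Fiedler value lambda_2 = 0.1522 is strictly positive, so the graph is connected. There is one zero in the spectrum, matching the 1 component.

0.1522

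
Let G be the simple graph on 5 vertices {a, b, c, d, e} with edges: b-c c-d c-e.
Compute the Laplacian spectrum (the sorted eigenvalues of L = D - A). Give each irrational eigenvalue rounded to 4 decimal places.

With the vertex order [a, b, c, d, e], the degrees are [0, 1, 3, 1, 1], giving D = diag(0, 1, 3, 1, 1) and L = D - A. Diagonalising L (or applying a numerical eigensolver to the 5x5 matrix) gives the spectrum above. The 2 zero eigenvalues correspond to the 2 connected components.

[0, 0, 1, 1, 4]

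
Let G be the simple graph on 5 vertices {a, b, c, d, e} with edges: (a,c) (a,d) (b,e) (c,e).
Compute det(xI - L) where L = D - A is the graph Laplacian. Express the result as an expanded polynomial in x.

x^5 - 8x^4 + 21x^3 - 20x^2 + 5x

With the vertex order [a, b, c, d, e], the degrees are [2, 1, 2, 1, 2], giving D = diag(2, 1, 2, 1, 2) and L = D - A. Computing det(xI - L) by cofactor expansion (or equivalently via sum-over-permutations) gives x^5 - 8x^4 + 21x^3 - 20x^2 + 5x. The coefficient of x^4 equals -trace(L) = -8, matching the sum of degrees. The largest eigenvalue, 3.6180, is at most the vertex count 5.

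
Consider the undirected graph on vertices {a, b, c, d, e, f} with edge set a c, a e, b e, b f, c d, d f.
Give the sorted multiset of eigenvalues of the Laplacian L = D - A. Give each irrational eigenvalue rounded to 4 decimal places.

Reading degrees in the order [a, b, c, d, e, f] gives [2, 2, 2, 2, 2, 2]; set D = diag(2, 2, 2, 2, 2, 2) and form L = D - A. Diagonalising L (or applying a numerical eigensolver to the 6x6 matrix) gives the spectrum above.

[0, 1, 1, 3, 3, 4]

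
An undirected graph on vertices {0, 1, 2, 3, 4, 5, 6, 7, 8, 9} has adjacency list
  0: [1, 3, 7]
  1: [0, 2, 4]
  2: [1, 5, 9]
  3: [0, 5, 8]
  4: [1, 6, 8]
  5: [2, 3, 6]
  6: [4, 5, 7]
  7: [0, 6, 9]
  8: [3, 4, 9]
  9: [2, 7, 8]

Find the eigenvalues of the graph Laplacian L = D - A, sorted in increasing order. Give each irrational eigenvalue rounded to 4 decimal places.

Reading degrees in the order [0, 1, 2, 3, 4, 5, 6, 7, 8, 9] gives [3, 3, 3, 3, 3, 3, 3, 3, 3, 3]; set D = diag(3, 3, 3, 3, 3, 3, 3, 3, 3, 3) and form L = D - A. Since every row of L sums to 0, the all-ones vector is in the kernel and 0 is an eigenvalue. The largest eigenvalue, 5, is at most the vertex count 10.

[0, 2, 2, 2, 2, 2, 5, 5, 5, 5]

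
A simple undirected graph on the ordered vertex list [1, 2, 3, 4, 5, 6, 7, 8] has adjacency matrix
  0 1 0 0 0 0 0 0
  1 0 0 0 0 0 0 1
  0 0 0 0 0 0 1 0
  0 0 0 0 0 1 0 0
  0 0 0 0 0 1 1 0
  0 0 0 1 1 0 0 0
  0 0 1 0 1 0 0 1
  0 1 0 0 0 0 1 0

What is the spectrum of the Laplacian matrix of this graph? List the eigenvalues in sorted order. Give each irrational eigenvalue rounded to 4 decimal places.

[0, 0.1981, 0.4915, 1.3204, 1.5550, 2.8258, 3.2470, 4.3623]

Each diagonal entry of L is the vertex degree and each off-diagonal entry is -1 where an edge is present, 0 otherwise; in the order [1, 2, 3, 4, 5, 6, 7, 8] the diagonal is [1, 2, 1, 1, 2, 2, 3, 2]. Since every row of L sums to 0, the all-ones vector is in the kernel and 0 is an eigenvalue. The single zero eigenvalue shows the graph is connected.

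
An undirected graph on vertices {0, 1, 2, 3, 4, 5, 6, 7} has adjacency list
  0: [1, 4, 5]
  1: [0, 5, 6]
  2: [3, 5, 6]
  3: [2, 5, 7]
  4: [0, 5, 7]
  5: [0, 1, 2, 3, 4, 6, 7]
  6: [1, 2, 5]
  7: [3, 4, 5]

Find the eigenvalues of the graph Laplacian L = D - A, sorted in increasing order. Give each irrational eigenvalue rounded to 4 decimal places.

Reading degrees in the order [0, 1, 2, 3, 4, 5, 6, 7] gives [3, 3, 3, 3, 3, 7, 3, 3]; set D = diag(3, 3, 3, 3, 3, 7, 3, 3) and form L = D - A. Since every row of L sums to 0, the all-ones vector is in the kernel and 0 is an eigenvalue. There is one zero in the spectrum, matching the 1 component.

[0, 1.7530, 1.7530, 3.4450, 3.4450, 4.8019, 4.8019, 8]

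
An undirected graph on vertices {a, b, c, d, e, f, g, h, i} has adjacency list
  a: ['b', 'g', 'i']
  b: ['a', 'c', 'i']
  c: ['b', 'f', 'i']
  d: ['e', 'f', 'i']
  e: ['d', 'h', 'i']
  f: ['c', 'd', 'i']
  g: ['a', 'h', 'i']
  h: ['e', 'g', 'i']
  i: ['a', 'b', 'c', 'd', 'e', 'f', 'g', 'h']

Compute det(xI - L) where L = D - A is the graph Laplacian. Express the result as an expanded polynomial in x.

x^9 - 32x^8 + 428x^7 - 3136x^6 + 13786x^5 - 37232x^4 + 60276x^3 - 53424x^2 + 19845x

Reading degrees in the order [a, b, c, d, e, f, g, h, i] gives [3, 3, 3, 3, 3, 3, 3, 3, 8]; set D = diag(3, 3, 3, 3, 3, 3, 3, 3, 8) and form L = D - A. L has integer entries, so p(x) = det(xI - L) has integer coefficients. Expanding the determinant yields x^9 - 32x^8 + 428x^7 - 3136x^6 + 13786x^5 - 37232x^4 + 60276x^3 - 53424x^2 + 19845x. The constant term is 0 because L is singular (the all-ones vector lies in its kernel). The largest eigenvalue, 9, is at most the vertex count 9.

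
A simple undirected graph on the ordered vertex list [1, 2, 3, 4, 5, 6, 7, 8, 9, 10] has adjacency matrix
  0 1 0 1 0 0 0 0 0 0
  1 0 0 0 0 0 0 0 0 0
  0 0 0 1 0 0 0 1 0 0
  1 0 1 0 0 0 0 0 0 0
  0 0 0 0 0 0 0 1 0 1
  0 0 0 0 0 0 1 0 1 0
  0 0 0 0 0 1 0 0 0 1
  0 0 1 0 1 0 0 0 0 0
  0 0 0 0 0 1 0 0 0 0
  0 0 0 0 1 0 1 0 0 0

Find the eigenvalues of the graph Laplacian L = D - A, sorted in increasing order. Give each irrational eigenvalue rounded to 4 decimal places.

Reading degrees in the order [1, 2, 3, 4, 5, 6, 7, 8, 9, 10] gives [2, 1, 2, 2, 2, 2, 2, 2, 1, 2]; set D = diag(2, 1, 2, 2, 2, 2, 2, 2, 1, 2) and form L = D - A. L is symmetric positive semidefinite, so every eigenvalue is real and nonnegative. The single zero eigenvalue shows the graph is connected. The largest eigenvalue, 3.9021, is at most the vertex count 10.

[0, 0.0979, 0.3820, 0.8244, 1.3820, 2, 2.6180, 3.1756, 3.6180, 3.9021]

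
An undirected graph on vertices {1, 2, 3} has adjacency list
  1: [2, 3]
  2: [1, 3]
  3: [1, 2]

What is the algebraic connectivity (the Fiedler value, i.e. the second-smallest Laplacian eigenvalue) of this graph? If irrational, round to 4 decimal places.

Reading degrees in the order [1, 2, 3] gives [2, 2, 2]; set D = diag(2, 2, 2) and form L = D - A. The smallest Laplacian eigenvalue is always 0. The next one, lambda_2 = 3, measures how hard the graph is to disconnect: larger values mean better connectivity. By the matrix-tree theorem the graph has (1/3) * product of the nonzero eigenvalues = 3 spanning trees.

3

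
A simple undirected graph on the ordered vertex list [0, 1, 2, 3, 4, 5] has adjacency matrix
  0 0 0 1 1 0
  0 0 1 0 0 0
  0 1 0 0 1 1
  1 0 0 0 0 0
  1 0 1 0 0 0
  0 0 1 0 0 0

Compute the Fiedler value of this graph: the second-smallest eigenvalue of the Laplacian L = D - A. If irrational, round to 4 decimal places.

Reading degrees in the order [0, 1, 2, 3, 4, 5] gives [2, 1, 3, 1, 2, 1]; set D = diag(2, 1, 3, 1, 2, 1) and form L = D - A. The sorted Laplacian eigenvalues are [0, 0.3249, 1, 1.4608, 3, 4.2143]; the algebraic connectivity is the second entry, 0.3249. The eigenvalues sum to 10, which equals trace(L) = 2|E|.

0.3249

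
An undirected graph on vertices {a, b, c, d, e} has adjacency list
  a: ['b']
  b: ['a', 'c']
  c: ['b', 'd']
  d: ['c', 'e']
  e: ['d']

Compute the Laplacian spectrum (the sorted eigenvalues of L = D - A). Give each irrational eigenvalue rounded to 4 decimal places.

With the vertex order [a, b, c, d, e], the degrees are [1, 2, 2, 2, 1], giving D = diag(1, 2, 2, 2, 1) and L = D - A. Since every row of L sums to 0, the all-ones vector is in the kernel and 0 is an eigenvalue. The largest eigenvalue, 3.6180, is at most the vertex count 5. By the matrix-tree theorem the graph has (1/5) * product of the nonzero eigenvalues = 1 spanning tree.

[0, 0.3820, 1.3820, 2.6180, 3.6180]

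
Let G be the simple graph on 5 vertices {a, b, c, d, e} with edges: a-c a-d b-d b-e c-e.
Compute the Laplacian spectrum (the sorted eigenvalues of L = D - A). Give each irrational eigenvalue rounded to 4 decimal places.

[0, 1.3820, 1.3820, 3.6180, 3.6180]

Reading degrees in the order [a, b, c, d, e] gives [2, 2, 2, 2, 2]; set D = diag(2, 2, 2, 2, 2) and form L = D - A. The multiplicity of 0 as a Laplacian eigenvalue equals the number of connected components. The single zero eigenvalue shows the graph is connected. There is one zero in the spectrum, matching the 1 component.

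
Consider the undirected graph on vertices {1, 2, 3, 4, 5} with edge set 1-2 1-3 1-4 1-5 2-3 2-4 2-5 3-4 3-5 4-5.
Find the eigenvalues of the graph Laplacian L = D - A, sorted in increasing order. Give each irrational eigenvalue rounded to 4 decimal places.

Each diagonal entry of L is the vertex degree and each off-diagonal entry is -1 where an edge is present, 0 otherwise; in the order [1, 2, 3, 4, 5] the diagonal is [4, 4, 4, 4, 4]. Since every row of L sums to 0, the all-ones vector is in the kernel and 0 is an eigenvalue. By the matrix-tree theorem the graph has (1/5) * product of the nonzero eigenvalues = 125 spanning trees.

[0, 5, 5, 5, 5]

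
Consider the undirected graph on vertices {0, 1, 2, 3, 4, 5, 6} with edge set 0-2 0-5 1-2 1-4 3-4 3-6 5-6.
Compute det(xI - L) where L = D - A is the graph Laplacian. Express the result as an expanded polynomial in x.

With the vertex order [0, 1, 2, 3, 4, 5, 6], the degrees are [2, 2, 2, 2, 2, 2, 2], giving D = diag(2, 2, 2, 2, 2, 2, 2) and L = D - A. Computing det(xI - L) by cofactor expansion (or equivalently via sum-over-permutations) gives x^7 - 14x^6 + 77x^5 - 210x^4 + 294x^3 - 196x^2 + 49x. The constant term is 0 because L is singular (the all-ones vector lies in its kernel). The eigenvalues sum to 14, which equals trace(L) = 2|E|.

x^7 - 14x^6 + 77x^5 - 210x^4 + 294x^3 - 196x^2 + 49x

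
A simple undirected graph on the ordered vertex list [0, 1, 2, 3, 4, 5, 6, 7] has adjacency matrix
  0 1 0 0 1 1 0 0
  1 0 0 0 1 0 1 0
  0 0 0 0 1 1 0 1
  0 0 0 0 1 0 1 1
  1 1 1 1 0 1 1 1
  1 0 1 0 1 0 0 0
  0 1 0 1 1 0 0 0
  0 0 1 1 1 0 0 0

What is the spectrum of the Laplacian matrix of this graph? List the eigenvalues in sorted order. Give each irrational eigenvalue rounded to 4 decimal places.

[0, 1.7530, 1.7530, 3.4450, 3.4450, 4.8019, 4.8019, 8]

Each diagonal entry of L is the vertex degree and each off-diagonal entry is -1 where an edge is present, 0 otherwise; in the order [0, 1, 2, 3, 4, 5, 6, 7] the diagonal is [3, 3, 3, 3, 7, 3, 3, 3]. The multiplicity of 0 as a Laplacian eigenvalue equals the number of connected components. The eigenvalues sum to 28, which equals trace(L) = 2|E|.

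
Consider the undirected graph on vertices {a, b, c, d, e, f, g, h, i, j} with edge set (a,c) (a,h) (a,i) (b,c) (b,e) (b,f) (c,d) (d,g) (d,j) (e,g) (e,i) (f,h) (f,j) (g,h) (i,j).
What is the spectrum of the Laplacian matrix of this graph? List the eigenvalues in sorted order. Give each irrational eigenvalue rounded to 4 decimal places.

With the vertex order [a, b, c, d, e, f, g, h, i, j], the degrees are [3, 3, 3, 3, 3, 3, 3, 3, 3, 3], giving D = diag(3, 3, 3, 3, 3, 3, 3, 3, 3, 3) and L = D - A. The multiplicity of 0 as a Laplacian eigenvalue equals the number of connected components. The eigenvalues sum to 30, which equals trace(L) = 2|E|.

[0, 2, 2, 2, 2, 2, 5, 5, 5, 5]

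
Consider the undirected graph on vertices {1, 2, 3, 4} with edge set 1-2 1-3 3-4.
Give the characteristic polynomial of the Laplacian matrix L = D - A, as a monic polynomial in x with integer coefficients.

x^4 - 6x^3 + 10x^2 - 4x

Each diagonal entry of L is the vertex degree and each off-diagonal entry is -1 where an edge is present, 0 otherwise; in the order [1, 2, 3, 4] the diagonal is [2, 1, 2, 1]. Computing det(xI - L) by cofactor expansion (or equivalently via sum-over-permutations) gives x^4 - 6x^3 + 10x^2 - 4x. Since p(0) = det(-L) = 0, x divides p(x). The eigenvalues sum to 6, which equals trace(L) = 2|E|.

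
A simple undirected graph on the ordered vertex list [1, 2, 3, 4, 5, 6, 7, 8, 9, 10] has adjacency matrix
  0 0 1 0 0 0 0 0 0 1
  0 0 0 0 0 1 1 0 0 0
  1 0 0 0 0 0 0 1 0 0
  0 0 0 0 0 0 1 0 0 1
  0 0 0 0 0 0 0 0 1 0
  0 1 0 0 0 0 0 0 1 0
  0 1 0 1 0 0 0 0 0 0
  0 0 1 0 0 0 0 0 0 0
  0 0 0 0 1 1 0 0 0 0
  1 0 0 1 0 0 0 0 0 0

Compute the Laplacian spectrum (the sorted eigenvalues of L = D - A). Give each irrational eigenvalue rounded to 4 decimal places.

With the vertex order [1, 2, 3, 4, 5, 6, 7, 8, 9, 10], the degrees are [2, 2, 2, 2, 1, 2, 2, 1, 2, 2], giving D = diag(2, 2, 2, 2, 1, 2, 2, 1, 2, 2) and L = D - A. L is symmetric positive semidefinite, so every eigenvalue is real and nonnegative. The single zero eigenvalue shows the graph is connected. There is one zero in the spectrum, matching the 1 component.

[0, 0.0979, 0.3820, 0.8244, 1.3820, 2, 2.6180, 3.1756, 3.6180, 3.9021]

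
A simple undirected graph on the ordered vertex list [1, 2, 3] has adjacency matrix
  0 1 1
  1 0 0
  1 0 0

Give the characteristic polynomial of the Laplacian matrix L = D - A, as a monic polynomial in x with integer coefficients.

With the vertex order [1, 2, 3], the degrees are [2, 1, 1], giving D = diag(2, 1, 1) and L = D - A. Computing det(xI - L) by cofactor expansion (or equivalently via sum-over-permutations) gives x^3 - 4x^2 + 3x. The constant term is 0 because L is singular (the all-ones vector lies in its kernel). The eigenvalues sum to 4, which equals trace(L) = 2|E|.

x^3 - 4x^2 + 3x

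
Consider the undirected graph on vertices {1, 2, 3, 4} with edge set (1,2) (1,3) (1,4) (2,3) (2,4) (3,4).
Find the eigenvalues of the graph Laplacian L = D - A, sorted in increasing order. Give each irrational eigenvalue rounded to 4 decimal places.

Reading degrees in the order [1, 2, 3, 4] gives [3, 3, 3, 3]; set D = diag(3, 3, 3, 3) and form L = D - A. Diagonalising L (or applying a numerical eigensolver to the 4x4 matrix) gives the spectrum above. The largest eigenvalue, 4, is at most the vertex count 4. There is one zero in the spectrum, matching the 1 component.

[0, 4, 4, 4]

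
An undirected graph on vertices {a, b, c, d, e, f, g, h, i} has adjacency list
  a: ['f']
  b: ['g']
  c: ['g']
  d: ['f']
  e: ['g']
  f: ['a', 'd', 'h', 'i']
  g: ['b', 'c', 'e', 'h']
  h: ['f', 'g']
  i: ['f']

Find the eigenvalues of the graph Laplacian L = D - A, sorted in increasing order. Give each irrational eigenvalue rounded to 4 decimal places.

[0, 0.2087, 1, 1, 1, 1, 1.6972, 4.7913, 5.3028]

With the vertex order [a, b, c, d, e, f, g, h, i], the degrees are [1, 1, 1, 1, 1, 4, 4, 2, 1], giving D = diag(1, 1, 1, 1, 1, 4, 4, 2, 1) and L = D - A. The multiplicity of 0 as a Laplacian eigenvalue equals the number of connected components. The single zero eigenvalue shows the graph is connected. There is one zero in the spectrum, matching the 1 component. The largest eigenvalue, 5.3028, is at most the vertex count 9.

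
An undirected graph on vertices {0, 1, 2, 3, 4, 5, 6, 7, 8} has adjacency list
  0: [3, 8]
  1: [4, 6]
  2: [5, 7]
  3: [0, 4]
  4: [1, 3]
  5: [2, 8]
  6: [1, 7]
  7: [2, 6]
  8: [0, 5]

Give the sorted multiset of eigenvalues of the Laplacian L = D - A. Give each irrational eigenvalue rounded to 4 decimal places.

Reading degrees in the order [0, 1, 2, 3, 4, 5, 6, 7, 8] gives [2, 2, 2, 2, 2, 2, 2, 2, 2]; set D = diag(2, 2, 2, 2, 2, 2, 2, 2, 2) and form L = D - A. L is symmetric positive semidefinite, so every eigenvalue is real and nonnegative. By the matrix-tree theorem the graph has (1/9) * product of the nonzero eigenvalues = 9 spanning trees.

[0, 0.4679, 0.4679, 1.6527, 1.6527, 3, 3, 3.8794, 3.8794]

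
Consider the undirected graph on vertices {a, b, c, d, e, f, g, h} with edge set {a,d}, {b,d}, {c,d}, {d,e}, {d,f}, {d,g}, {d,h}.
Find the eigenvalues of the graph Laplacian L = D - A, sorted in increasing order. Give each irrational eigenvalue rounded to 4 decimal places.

[0, 1, 1, 1, 1, 1, 1, 8]

Reading degrees in the order [a, b, c, d, e, f, g, h] gives [1, 1, 1, 7, 1, 1, 1, 1]; set D = diag(1, 1, 1, 7, 1, 1, 1, 1) and form L = D - A. Since every row of L sums to 0, the all-ones vector is in the kernel and 0 is an eigenvalue. The largest eigenvalue, 8, is at most the vertex count 8. By the matrix-tree theorem the graph has (1/8) * product of the nonzero eigenvalues = 1 spanning tree.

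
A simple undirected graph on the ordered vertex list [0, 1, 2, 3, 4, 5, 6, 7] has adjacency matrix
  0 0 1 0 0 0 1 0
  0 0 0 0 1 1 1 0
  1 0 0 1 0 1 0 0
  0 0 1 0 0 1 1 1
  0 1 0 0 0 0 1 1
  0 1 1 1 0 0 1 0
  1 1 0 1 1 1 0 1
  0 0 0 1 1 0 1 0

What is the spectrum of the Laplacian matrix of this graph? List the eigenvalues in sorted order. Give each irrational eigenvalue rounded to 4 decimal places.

Reading degrees in the order [0, 1, 2, 3, 4, 5, 6, 7] gives [2, 3, 3, 4, 3, 4, 6, 3]; set D = diag(2, 3, 3, 4, 3, 4, 6, 3) and form L = D - A. The multiplicity of 0 as a Laplacian eigenvalue equals the number of connected components. The single zero eigenvalue shows the graph is connected. By the matrix-tree theorem the graph has (1/8) * product of the nonzero eigenvalues = 868 spanning trees.

[0, 1.4230, 2.4544, 2.5858, 4, 4.9495, 5.4142, 7.1731]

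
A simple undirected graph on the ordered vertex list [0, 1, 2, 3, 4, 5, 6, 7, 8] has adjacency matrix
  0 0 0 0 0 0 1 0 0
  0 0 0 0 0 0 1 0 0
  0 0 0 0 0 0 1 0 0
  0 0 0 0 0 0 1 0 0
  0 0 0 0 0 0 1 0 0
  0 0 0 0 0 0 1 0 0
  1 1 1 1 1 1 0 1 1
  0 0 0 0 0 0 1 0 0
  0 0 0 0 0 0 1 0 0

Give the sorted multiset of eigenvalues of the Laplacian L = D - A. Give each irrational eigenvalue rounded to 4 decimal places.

With the vertex order [0, 1, 2, 3, 4, 5, 6, 7, 8], the degrees are [1, 1, 1, 1, 1, 1, 8, 1, 1], giving D = diag(1, 1, 1, 1, 1, 1, 8, 1, 1) and L = D - A. Since every row of L sums to 0, the all-ones vector is in the kernel and 0 is an eigenvalue. The single zero eigenvalue shows the graph is connected.

[0, 1, 1, 1, 1, 1, 1, 1, 9]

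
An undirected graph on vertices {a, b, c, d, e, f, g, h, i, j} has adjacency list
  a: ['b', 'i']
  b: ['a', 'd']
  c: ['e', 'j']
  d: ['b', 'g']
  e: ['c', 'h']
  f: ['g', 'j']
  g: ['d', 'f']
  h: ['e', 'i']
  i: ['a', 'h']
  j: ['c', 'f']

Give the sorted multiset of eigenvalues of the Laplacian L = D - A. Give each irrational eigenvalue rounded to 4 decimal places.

[0, 0.3820, 0.3820, 1.3820, 1.3820, 2.6180, 2.6180, 3.6180, 3.6180, 4]

Reading degrees in the order [a, b, c, d, e, f, g, h, i, j] gives [2, 2, 2, 2, 2, 2, 2, 2, 2, 2]; set D = diag(2, 2, 2, 2, 2, 2, 2, 2, 2, 2) and form L = D - A. Since every row of L sums to 0, the all-ones vector is in the kernel and 0 is an eigenvalue. The single zero eigenvalue shows the graph is connected.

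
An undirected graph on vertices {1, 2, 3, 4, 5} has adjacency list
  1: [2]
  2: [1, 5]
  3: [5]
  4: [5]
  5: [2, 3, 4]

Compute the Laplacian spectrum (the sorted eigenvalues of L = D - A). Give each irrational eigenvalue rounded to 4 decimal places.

With the vertex order [1, 2, 3, 4, 5], the degrees are [1, 2, 1, 1, 3], giving D = diag(1, 2, 1, 1, 3) and L = D - A. Since every row of L sums to 0, the all-ones vector is in the kernel and 0 is an eigenvalue. The largest eigenvalue, 4.1701, is at most the vertex count 5.

[0, 0.5188, 1, 2.3111, 4.1701]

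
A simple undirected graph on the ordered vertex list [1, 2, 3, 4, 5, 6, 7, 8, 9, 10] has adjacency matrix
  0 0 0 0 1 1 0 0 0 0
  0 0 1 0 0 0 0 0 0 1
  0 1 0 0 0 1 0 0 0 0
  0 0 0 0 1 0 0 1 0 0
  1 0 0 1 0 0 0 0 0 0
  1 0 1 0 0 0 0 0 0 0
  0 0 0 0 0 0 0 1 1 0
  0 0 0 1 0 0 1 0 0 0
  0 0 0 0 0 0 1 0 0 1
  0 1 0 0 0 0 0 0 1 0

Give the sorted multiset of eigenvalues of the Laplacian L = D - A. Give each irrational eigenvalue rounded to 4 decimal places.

Reading degrees in the order [1, 2, 3, 4, 5, 6, 7, 8, 9, 10] gives [2, 2, 2, 2, 2, 2, 2, 2, 2, 2]; set D = diag(2, 2, 2, 2, 2, 2, 2, 2, 2, 2) and form L = D - A. Diagonalising L (or applying a numerical eigensolver to the 10x10 matrix) gives the spectrum above. The single zero eigenvalue shows the graph is connected. There is one zero in the spectrum, matching the 1 component.

[0, 0.3820, 0.3820, 1.3820, 1.3820, 2.6180, 2.6180, 3.6180, 3.6180, 4]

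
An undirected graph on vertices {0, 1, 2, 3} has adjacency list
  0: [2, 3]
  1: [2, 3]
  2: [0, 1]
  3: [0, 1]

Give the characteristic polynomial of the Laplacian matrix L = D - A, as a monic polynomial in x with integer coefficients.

With the vertex order [0, 1, 2, 3], the degrees are [2, 2, 2, 2], giving D = diag(2, 2, 2, 2) and L = D - A. The eigenvalues of L are [0, 2, 2, 4]; the characteristic polynomial is the product of (x - lambda_i), which multiplies out to x^4 - 8x^3 + 20x^2 - 16x. Since p(0) = det(-L) = 0, x divides p(x). There is one zero in the spectrum, matching the 1 component. By the matrix-tree theorem the graph has (1/4) * product of the nonzero eigenvalues = 4 spanning trees.

x^4 - 8x^3 + 20x^2 - 16x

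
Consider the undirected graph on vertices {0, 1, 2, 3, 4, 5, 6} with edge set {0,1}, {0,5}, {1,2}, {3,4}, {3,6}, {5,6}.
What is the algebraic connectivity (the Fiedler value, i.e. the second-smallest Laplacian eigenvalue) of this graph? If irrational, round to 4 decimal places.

Each diagonal entry of L is the vertex degree and each off-diagonal entry is -1 where an edge is present, 0 otherwise; in the order [0, 1, 2, 3, 4, 5, 6] the diagonal is [2, 2, 1, 2, 1, 2, 2]. The sorted Laplacian eigenvalues are [0, 0.1981, 0.7530, 1.5550, 2.4450, 3.2470, 3.8019]; the algebraic connectivity is the second entry, 0.1981. There is one zero in the spectrum, matching the 1 component.

0.1981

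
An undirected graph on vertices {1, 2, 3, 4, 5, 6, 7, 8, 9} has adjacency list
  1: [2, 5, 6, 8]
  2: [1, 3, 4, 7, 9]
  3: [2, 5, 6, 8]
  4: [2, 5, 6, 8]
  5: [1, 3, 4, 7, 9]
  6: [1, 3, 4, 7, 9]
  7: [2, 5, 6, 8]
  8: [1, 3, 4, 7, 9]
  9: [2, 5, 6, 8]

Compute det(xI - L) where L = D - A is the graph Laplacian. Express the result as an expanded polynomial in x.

x^9 - 40x^8 + 690x^7 - 6720x^6 + 40485x^5 - 154704x^4 + 366560x^3 - 492800x^2 + 288000x

Each diagonal entry of L is the vertex degree and each off-diagonal entry is -1 where an edge is present, 0 otherwise; in the order [1, 2, 3, 4, 5, 6, 7, 8, 9] the diagonal is [4, 5, 4, 4, 5, 5, 4, 5, 4]. L has integer entries, so p(x) = det(xI - L) has integer coefficients. Expanding the determinant yields x^9 - 40x^8 + 690x^7 - 6720x^6 + 40485x^5 - 154704x^4 + 366560x^3 - 492800x^2 + 288000x. The constant term is 0 because L is singular (the all-ones vector lies in its kernel). The eigenvalues sum to 40, which equals trace(L) = 2|E|.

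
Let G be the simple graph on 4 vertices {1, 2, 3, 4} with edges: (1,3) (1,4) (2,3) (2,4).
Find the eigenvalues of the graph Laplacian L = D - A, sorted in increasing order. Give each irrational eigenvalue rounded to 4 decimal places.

With the vertex order [1, 2, 3, 4], the degrees are [2, 2, 2, 2], giving D = diag(2, 2, 2, 2) and L = D - A. Since every row of L sums to 0, the all-ones vector is in the kernel and 0 is an eigenvalue. There is one zero in the spectrum, matching the 1 component. By the matrix-tree theorem the graph has (1/4) * product of the nonzero eigenvalues = 4 spanning trees.

[0, 2, 2, 4]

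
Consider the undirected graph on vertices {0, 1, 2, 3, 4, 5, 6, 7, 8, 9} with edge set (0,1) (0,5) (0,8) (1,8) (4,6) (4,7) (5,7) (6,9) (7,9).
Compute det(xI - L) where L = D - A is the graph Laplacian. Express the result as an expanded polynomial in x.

Reading degrees in the order [0, 1, 2, 3, 4, 5, 6, 7, 8, 9] gives [3, 2, 0, 0, 2, 2, 2, 3, 2, 2]; set D = diag(3, 2, 0, 0, 2, 2, 2, 3, 2, 2) and form L = D - A. Computing det(xI - L) by cofactor expansion (or equivalently via sum-over-permutations) gives x^10 - 18x^9 + 132x^8 - 506x^7 + 1077x^6 - 1234x^5 + 656x^4 - 96x^3. The coefficient of x^9 equals -trace(L) = -18, matching the sum of degrees. The eigenvalues sum to 18, which equals trace(L) = 2|E|. The largest eigenvalue, 4.6412, is at most the vertex count 10.

x^10 - 18x^9 + 132x^8 - 506x^7 + 1077x^6 - 1234x^5 + 656x^4 - 96x^3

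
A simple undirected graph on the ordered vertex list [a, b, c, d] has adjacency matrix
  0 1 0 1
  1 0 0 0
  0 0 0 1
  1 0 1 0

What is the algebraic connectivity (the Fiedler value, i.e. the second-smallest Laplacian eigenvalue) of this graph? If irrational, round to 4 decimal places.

Each diagonal entry of L is the vertex degree and each off-diagonal entry is -1 where an edge is present, 0 otherwise; in the order [a, b, c, d] the diagonal is [2, 1, 1, 2]. The sorted Laplacian eigenvalues are [0, 0.5858, 2, 3.4142]; the algebraic connectivity is the second entry, 0.5858. The largest eigenvalue, 3.4142, is at most the vertex count 4. By the matrix-tree theorem the graph has (1/4) * product of the nonzero eigenvalues = 1 spanning tree.

0.5858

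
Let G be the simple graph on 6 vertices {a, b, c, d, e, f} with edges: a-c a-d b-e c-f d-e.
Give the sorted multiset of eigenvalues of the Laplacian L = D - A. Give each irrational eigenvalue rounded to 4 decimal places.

Each diagonal entry of L is the vertex degree and each off-diagonal entry is -1 where an edge is present, 0 otherwise; in the order [a, b, c, d, e, f] the diagonal is [2, 1, 2, 2, 2, 1]. Diagonalising L (or applying a numerical eigensolver to the 6x6 matrix) gives the spectrum above. The single zero eigenvalue shows the graph is connected.

[0, 0.2679, 1, 2, 3, 3.7321]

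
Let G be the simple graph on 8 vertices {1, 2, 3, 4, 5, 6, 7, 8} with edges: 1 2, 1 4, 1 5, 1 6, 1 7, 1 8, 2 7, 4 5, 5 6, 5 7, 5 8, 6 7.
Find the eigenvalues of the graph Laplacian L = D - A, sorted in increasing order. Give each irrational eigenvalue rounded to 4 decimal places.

[0, 0, 1.6314, 2, 2.4738, 4.7877, 6.1071, 7]

Reading degrees in the order [1, 2, 3, 4, 5, 6, 7, 8] gives [6, 2, 0, 2, 5, 3, 4, 2]; set D = diag(6, 2, 0, 2, 5, 3, 4, 2) and form L = D - A. L is symmetric positive semidefinite, so every eigenvalue is real and nonnegative. The 2 zero eigenvalues correspond to the 2 connected components. There are 2 zeros in the spectrum, matching the 2 components. The eigenvalues sum to 24, which equals trace(L) = 2|E|.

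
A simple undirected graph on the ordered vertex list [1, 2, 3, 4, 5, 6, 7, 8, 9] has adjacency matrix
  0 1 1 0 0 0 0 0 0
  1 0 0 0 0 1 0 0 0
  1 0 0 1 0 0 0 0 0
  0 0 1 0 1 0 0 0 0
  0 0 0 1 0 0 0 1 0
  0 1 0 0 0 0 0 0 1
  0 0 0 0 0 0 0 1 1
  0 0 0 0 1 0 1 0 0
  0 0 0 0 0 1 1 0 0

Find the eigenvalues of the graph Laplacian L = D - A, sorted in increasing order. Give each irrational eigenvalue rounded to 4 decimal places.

Each diagonal entry of L is the vertex degree and each off-diagonal entry is -1 where an edge is present, 0 otherwise; in the order [1, 2, 3, 4, 5, 6, 7, 8, 9] the diagonal is [2, 2, 2, 2, 2, 2, 2, 2, 2]. L is symmetric positive semidefinite, so every eigenvalue is real and nonnegative. The single zero eigenvalue shows the graph is connected. The largest eigenvalue, 3.8794, is at most the vertex count 9. By the matrix-tree theorem the graph has (1/9) * product of the nonzero eigenvalues = 9 spanning trees.

[0, 0.4679, 0.4679, 1.6527, 1.6527, 3, 3, 3.8794, 3.8794]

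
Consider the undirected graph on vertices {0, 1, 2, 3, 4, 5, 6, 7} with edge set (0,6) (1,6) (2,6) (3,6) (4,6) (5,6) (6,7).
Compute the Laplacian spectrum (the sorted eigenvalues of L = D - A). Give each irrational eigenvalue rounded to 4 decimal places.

[0, 1, 1, 1, 1, 1, 1, 8]

Each diagonal entry of L is the vertex degree and each off-diagonal entry is -1 where an edge is present, 0 otherwise; in the order [0, 1, 2, 3, 4, 5, 6, 7] the diagonal is [1, 1, 1, 1, 1, 1, 7, 1]. Since every row of L sums to 0, the all-ones vector is in the kernel and 0 is an eigenvalue. The single zero eigenvalue shows the graph is connected. There is one zero in the spectrum, matching the 1 component. The eigenvalues sum to 14, which equals trace(L) = 2|E|.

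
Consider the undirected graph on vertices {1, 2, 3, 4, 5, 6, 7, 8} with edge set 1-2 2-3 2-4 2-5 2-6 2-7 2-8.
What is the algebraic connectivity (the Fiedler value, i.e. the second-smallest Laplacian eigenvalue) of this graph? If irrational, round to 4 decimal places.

1

With the vertex order [1, 2, 3, 4, 5, 6, 7, 8], the degrees are [1, 7, 1, 1, 1, 1, 1, 1], giving D = diag(1, 7, 1, 1, 1, 1, 1, 1) and L = D - A. The smallest Laplacian eigenvalue is always 0. The next one, lambda_2 = 1, measures how hard the graph is to disconnect: larger values mean better connectivity. The largest eigenvalue, 8, is at most the vertex count 8. There is one zero in the spectrum, matching the 1 component.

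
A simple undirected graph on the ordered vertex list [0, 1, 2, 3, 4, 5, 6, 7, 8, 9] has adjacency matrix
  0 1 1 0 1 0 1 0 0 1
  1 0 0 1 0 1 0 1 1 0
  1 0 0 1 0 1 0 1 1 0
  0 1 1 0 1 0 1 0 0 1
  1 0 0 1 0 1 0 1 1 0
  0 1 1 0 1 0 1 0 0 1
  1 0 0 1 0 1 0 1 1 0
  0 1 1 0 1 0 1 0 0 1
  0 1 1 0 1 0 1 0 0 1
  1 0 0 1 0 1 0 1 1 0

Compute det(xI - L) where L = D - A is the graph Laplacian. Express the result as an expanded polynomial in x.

x^10 - 50x^9 + 1100x^8 - 14000x^7 + 113750x^6 - 612500x^5 + 2187500x^4 - 5000000x^3 + 6640625x^2 - 3906250x

Reading degrees in the order [0, 1, 2, 3, 4, 5, 6, 7, 8, 9] gives [5, 5, 5, 5, 5, 5, 5, 5, 5, 5]; set D = diag(5, 5, 5, 5, 5, 5, 5, 5, 5, 5) and form L = D - A. The eigenvalues of L are [0, 5, 5, 5, 5, 5, 5, 5, 5, 10]; the characteristic polynomial is the product of (x - lambda_i), which multiplies out to x^10 - 50x^9 + 1100x^8 - 14000x^7 + 113750x^6 - 612500x^5 + 2187500x^4 - 5000000x^3 + 6640625x^2 - 3906250x. The constant term is 0 because L is singular (the all-ones vector lies in its kernel). The eigenvalues sum to 50, which equals trace(L) = 2|E|.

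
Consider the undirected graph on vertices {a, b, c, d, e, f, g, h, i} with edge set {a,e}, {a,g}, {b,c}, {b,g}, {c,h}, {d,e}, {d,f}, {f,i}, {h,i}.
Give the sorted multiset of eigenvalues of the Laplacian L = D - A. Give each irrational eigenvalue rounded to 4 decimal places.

[0, 0.4679, 0.4679, 1.6527, 1.6527, 3, 3, 3.8794, 3.8794]

Reading degrees in the order [a, b, c, d, e, f, g, h, i] gives [2, 2, 2, 2, 2, 2, 2, 2, 2]; set D = diag(2, 2, 2, 2, 2, 2, 2, 2, 2) and form L = D - A. The multiplicity of 0 as a Laplacian eigenvalue equals the number of connected components.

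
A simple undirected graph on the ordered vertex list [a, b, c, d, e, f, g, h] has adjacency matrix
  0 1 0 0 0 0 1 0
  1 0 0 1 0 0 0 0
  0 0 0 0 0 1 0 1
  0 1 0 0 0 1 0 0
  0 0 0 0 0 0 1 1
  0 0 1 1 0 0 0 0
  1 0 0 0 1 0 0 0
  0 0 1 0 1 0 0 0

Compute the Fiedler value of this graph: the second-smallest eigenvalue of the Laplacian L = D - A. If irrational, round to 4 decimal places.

Reading degrees in the order [a, b, c, d, e, f, g, h] gives [2, 2, 2, 2, 2, 2, 2, 2]; set D = diag(2, 2, 2, 2, 2, 2, 2, 2) and form L = D - A. Computing the eigenvalues of L and sorting gives [0, 0.5858, 0.5858, 2, 2, 3.4142, 3.4142, 4]. The Fiedler value lambda_2 = 0.5858 is strictly positive, so the graph is connected. The largest eigenvalue, 4, is at most the vertex count 8. The eigenvalues sum to 16, which equals trace(L) = 2|E|.

0.5858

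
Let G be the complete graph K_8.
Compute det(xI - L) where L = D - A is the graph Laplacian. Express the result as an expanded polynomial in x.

The graph has 8 vertices and degree multiset [7, 7, 7, 7, 7, 7, 7, 7]; D is the diagonal matrix of degrees and L = D - A. The eigenvalues of L are [0, 8, 8, 8, 8, 8, 8, 8]; the characteristic polynomial is the product of (x - lambda_i), which multiplies out to x^8 - 56x^7 + 1344x^6 - 17920x^5 + 143360x^4 - 688128x^3 + 1835008x^2 - 2097152x. The constant term is 0 because L is singular (the all-ones vector lies in its kernel). There is one zero in the spectrum, matching the 1 component. The largest eigenvalue, 8, is at most the vertex count 8.

x^8 - 56x^7 + 1344x^6 - 17920x^5 + 143360x^4 - 688128x^3 + 1835008x^2 - 2097152x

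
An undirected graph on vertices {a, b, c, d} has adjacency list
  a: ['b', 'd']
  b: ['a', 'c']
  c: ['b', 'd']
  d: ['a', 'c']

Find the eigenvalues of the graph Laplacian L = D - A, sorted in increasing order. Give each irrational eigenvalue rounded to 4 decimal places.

Reading degrees in the order [a, b, c, d] gives [2, 2, 2, 2]; set D = diag(2, 2, 2, 2) and form L = D - A. Since every row of L sums to 0, the all-ones vector is in the kernel and 0 is an eigenvalue. By the matrix-tree theorem the graph has (1/4) * product of the nonzero eigenvalues = 4 spanning trees.

[0, 2, 2, 4]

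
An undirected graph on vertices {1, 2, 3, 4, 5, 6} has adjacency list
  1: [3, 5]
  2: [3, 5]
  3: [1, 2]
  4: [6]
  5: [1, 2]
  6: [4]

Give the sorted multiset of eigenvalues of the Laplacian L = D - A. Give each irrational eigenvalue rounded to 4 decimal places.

[0, 0, 2, 2, 2, 4]

Each diagonal entry of L is the vertex degree and each off-diagonal entry is -1 where an edge is present, 0 otherwise; in the order [1, 2, 3, 4, 5, 6] the diagonal is [2, 2, 2, 1, 2, 1]. Since every row of L sums to 0, the all-ones vector is in the kernel and 0 is an eigenvalue. The 2 zero eigenvalues correspond to the 2 connected components. The largest eigenvalue, 4, is at most the vertex count 6.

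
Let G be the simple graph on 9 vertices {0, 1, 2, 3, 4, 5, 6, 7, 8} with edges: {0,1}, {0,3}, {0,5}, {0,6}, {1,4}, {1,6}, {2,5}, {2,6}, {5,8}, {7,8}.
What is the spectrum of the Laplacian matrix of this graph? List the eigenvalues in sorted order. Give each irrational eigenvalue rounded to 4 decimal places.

[0, 0.3177, 0.7122, 1, 2.0780, 2.4549, 3.5643, 4.3864, 5.4866]

With the vertex order [0, 1, 2, 3, 4, 5, 6, 7, 8], the degrees are [4, 3, 2, 1, 1, 3, 3, 1, 2], giving D = diag(4, 3, 2, 1, 1, 3, 3, 1, 2) and L = D - A. L is symmetric positive semidefinite, so every eigenvalue is real and nonnegative. The largest eigenvalue, 5.4866, is at most the vertex count 9.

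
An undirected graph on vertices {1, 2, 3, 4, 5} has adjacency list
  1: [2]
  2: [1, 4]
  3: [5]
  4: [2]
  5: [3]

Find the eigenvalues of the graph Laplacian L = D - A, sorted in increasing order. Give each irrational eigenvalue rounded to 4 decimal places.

Reading degrees in the order [1, 2, 3, 4, 5] gives [1, 2, 1, 1, 1]; set D = diag(1, 2, 1, 1, 1) and form L = D - A. The multiplicity of 0 as a Laplacian eigenvalue equals the number of connected components. The 2 zero eigenvalues correspond to the 2 connected components. The eigenvalues sum to 6, which equals trace(L) = 2|E|.

[0, 0, 1, 2, 3]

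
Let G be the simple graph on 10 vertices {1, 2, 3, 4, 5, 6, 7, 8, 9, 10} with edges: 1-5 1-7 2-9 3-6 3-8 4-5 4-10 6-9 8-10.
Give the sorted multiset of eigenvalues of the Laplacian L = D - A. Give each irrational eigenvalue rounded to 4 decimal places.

[0, 0.0979, 0.3820, 0.8244, 1.3820, 2, 2.6180, 3.1756, 3.6180, 3.9021]

With the vertex order [1, 2, 3, 4, 5, 6, 7, 8, 9, 10], the degrees are [2, 1, 2, 2, 2, 2, 1, 2, 2, 2], giving D = diag(2, 1, 2, 2, 2, 2, 1, 2, 2, 2) and L = D - A. L is symmetric positive semidefinite, so every eigenvalue is real and nonnegative. The single zero eigenvalue shows the graph is connected. The largest eigenvalue, 3.9021, is at most the vertex count 10.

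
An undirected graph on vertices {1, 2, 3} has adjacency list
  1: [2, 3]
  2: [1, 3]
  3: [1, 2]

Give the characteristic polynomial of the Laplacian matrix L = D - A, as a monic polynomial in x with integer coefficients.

With the vertex order [1, 2, 3], the degrees are [2, 2, 2], giving D = diag(2, 2, 2) and L = D - A. L has integer entries, so p(x) = det(xI - L) has integer coefficients. Expanding the determinant yields x^3 - 6x^2 + 9x. Since p(0) = det(-L) = 0, x divides p(x).

x^3 - 6x^2 + 9x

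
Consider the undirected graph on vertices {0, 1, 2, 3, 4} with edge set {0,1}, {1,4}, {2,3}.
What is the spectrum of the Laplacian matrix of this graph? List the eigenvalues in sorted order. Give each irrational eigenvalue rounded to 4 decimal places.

[0, 0, 1, 2, 3]

Each diagonal entry of L is the vertex degree and each off-diagonal entry is -1 where an edge is present, 0 otherwise; in the order [0, 1, 2, 3, 4] the diagonal is [1, 2, 1, 1, 1]. Since every row of L sums to 0, the all-ones vector is in the kernel and 0 is an eigenvalue. The 2 zero eigenvalues correspond to the 2 connected components. There are 2 zeros in the spectrum, matching the 2 components. The eigenvalues sum to 6, which equals trace(L) = 2|E|.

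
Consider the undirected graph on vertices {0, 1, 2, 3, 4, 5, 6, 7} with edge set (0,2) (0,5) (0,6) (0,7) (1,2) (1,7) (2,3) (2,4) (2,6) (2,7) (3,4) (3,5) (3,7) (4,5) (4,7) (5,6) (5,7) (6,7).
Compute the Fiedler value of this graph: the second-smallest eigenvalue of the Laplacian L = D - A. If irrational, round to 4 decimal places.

Each diagonal entry of L is the vertex degree and each off-diagonal entry is -1 where an edge is present, 0 otherwise; in the order [0, 1, 2, 3, 4, 5, 6, 7] the diagonal is [4, 2, 6, 4, 4, 5, 4, 7]. The sorted Laplacian eigenvalues are [0, 1.9486, 3, 5, 5, 5.5173, 7.5341, 8]; the algebraic connectivity is the second entry, 1.9486. The largest eigenvalue, 8, is at most the vertex count 8.

1.9486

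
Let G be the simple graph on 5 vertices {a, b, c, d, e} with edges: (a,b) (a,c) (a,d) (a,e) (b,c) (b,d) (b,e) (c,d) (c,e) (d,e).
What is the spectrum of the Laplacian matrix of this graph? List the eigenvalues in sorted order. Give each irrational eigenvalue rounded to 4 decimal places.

[0, 5, 5, 5, 5]

Each diagonal entry of L is the vertex degree and each off-diagonal entry is -1 where an edge is present, 0 otherwise; in the order [a, b, c, d, e] the diagonal is [4, 4, 4, 4, 4]. Diagonalising L (or applying a numerical eigensolver to the 5x5 matrix) gives the spectrum above. The largest eigenvalue, 5, is at most the vertex count 5.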